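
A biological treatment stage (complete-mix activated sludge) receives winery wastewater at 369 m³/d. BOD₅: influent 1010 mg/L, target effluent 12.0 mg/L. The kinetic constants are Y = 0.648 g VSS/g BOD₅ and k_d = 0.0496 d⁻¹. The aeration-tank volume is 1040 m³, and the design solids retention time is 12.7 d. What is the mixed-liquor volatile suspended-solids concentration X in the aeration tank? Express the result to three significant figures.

X ≈ 1790 mg/L

From V·X·(1 + k_d·θ_c) = Y·Q·(S₀ − S)·θ_c: X = 0.648 × 369 × (1010 − 12.0) × 12.7 / [1040 × (1 + 0.0496 × 12.7)] = 1788 mg/L.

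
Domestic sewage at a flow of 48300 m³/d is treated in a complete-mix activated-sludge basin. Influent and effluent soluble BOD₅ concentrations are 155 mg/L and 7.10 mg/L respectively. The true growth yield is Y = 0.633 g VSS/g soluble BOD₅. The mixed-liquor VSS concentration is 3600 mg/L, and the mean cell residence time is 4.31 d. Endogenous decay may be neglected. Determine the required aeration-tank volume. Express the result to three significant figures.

Biomass mass balance (decay neglected): V·X = Y·Q·(S₀ − S)·θ_c, so V = 0.633 × 48300 × (155 − 7.10) × 4.31 / 3600 = 5414 m³.

V ≈ 5410 m³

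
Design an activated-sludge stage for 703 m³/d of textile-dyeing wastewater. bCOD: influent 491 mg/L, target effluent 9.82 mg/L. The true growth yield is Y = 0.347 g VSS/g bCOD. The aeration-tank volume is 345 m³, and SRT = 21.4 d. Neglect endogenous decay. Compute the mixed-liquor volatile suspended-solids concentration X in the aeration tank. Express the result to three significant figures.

X ≈ 7280 mg/L

From V·X = Y·Q·(S₀ − S)·θ_c (decay neglected): X = 0.347 × 703 × (491 − 9.82) × 21.4 / 345 = 7281 mg/L.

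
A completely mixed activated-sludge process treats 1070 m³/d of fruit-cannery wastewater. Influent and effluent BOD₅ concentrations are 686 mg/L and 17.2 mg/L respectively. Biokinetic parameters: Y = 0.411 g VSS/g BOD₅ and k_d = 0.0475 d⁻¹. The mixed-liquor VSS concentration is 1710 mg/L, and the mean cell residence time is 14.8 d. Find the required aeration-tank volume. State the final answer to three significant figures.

Steady-state biomass mass balance: V·X·(1 + k_d·θ_c) = Y·Q·(S₀ − S)·θ_c, so V = 0.411 × 1070 × (686 − 17.2) × 14.8 / [1710 × (1 + 0.0475 × 14.8)] = 4.35×10^6 / 2912 = 1495 m³.

V ≈ 1490 m³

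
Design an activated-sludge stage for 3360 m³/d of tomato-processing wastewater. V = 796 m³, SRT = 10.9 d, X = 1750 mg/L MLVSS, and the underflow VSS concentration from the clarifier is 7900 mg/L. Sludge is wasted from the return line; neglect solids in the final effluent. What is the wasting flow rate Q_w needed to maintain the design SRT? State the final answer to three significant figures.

Q_w ≈ 16.2 m³/d

Wasting from the return line (neglecting effluent solids): Q_w = V·X / (θ_c·X_r) = 796.0 × 1750 / (10.9 × 7900) = 16.18 m³/d.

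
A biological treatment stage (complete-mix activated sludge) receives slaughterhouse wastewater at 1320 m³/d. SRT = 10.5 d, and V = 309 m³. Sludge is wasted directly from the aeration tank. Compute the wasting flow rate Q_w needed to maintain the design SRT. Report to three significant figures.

With mixed-liquor wasting, θ_c = V/Q_w, so Q_w = V/θ_c = 309.0/10.5 = 29.43 m³/d.

Q_w ≈ 29.4 m³/d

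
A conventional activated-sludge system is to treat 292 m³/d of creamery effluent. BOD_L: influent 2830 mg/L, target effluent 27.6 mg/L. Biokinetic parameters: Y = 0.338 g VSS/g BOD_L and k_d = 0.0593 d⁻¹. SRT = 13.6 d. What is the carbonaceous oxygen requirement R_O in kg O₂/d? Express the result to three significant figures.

Observed yield with endogenous decay: Y_obs = Y / (1 + k_d·θ_c) = 0.338 / (1 + 0.0593 × 13.6) = 0.338 / 1.806 = 0.1871 g VSS/g BOD_L.
ΔS = 2830 − 27.6 = 2802 mg/L, so the substrate removal rate is 292 × 2802/1000 = 818.3 kg BOD_L/d.
Net sludge production P_X = 0.1871 × 818.3 = 153.1 kg VSS/d.
R_O = Q·(S₀ − S) − 1.42·P_X = 818.3 − 1.42 × 153.1 = 600.9 kg O₂/d.

R_O ≈ 601 kg O₂/d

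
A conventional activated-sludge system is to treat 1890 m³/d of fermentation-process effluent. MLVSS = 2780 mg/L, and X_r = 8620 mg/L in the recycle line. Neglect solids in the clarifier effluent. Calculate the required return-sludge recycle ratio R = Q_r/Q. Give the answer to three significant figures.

R ≈ 0.476

R = Q_r/Q = X/(X_r − X) = 2780 / (8620 − 2780) = 0.4760.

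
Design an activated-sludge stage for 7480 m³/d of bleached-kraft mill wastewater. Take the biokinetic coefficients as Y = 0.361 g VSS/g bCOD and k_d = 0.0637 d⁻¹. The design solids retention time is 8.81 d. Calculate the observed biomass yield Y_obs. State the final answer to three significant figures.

Y_obs ≈ 0.231 g VSS/g bCOD

Correct the yield for decay: Y_obs = Y/(1 + k_d θ_c) = 0.361 / (1 + 0.0637 × 8.81) = 0.361 / 1.561 = 0.2312.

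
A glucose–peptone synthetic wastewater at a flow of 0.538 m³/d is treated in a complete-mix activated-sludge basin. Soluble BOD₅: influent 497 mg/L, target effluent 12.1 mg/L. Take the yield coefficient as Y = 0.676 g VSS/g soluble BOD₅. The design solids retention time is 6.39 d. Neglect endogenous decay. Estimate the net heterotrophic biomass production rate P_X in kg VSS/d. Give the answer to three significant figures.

P_X ≈ 0.176 kg VSS/d

With endogenous decay neglected, the observed yield equals the true yield: Y_obs = Y = 0.676 g VSS/g soluble BOD₅.
ΔS = 497 − 12.1 = 484.9 mg/L, so the substrate removal rate is 0.538 × 484.9/1000 = 0.2609 kg soluble BOD₅/d.
So the net sludge growth is P_X = 0.6760 × 0.2609 = 0.1764 kg VSS/d.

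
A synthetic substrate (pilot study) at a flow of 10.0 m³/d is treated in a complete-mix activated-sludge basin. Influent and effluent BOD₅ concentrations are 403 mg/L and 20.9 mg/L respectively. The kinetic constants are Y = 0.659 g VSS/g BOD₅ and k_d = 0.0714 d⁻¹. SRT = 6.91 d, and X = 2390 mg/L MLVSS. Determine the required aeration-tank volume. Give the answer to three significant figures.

V ≈ 4.87 m³

Steady-state biomass mass balance: V·X·(1 + k_d·θ_c) = Y·Q·(S₀ − S)·θ_c, so V = 0.659 × 10.0 × (403 − 20.9) × 6.91 / [2390 × (1 + 0.0714 × 6.91)] = 1.74×10^4 / 3569 = 4.875 m³.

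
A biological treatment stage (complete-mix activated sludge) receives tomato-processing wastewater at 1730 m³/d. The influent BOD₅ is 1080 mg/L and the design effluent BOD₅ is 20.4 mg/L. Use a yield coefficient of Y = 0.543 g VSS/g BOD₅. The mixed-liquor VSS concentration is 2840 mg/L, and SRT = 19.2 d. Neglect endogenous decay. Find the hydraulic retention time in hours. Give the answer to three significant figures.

τ ≈ 93.4 h

With k_d = 0 the design equation reduces to V = Y Q (S₀−S) θ_c / X = 0.543 × 1730 × (1080 − 20.4) × 19.2 / 2840 = 6729 m³.
Hydraulic retention time τ = V/Q = 6729 / 1730 = 3.890 d = 93.35 h.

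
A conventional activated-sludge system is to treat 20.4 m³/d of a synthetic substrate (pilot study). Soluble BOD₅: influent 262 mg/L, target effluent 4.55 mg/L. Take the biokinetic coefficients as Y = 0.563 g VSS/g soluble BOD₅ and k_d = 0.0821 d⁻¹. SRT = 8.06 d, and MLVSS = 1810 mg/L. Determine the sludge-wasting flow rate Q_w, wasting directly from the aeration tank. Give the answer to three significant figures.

Q_w ≈ 0.983 m³/d

Rearranging the biomass balance for a CMAS with decay, V = Y·Q·ΔS·θ_c / [X·(1+k_d θ_c)] = 0.563 × 20.4 × (262 − 4.55) × 8.06 / [1810 × (1 + 0.0821 × 8.06)] = 2.38×10^4 / 3008 = 7.924 m³.
Wasting from the aeration tank: Q_w = V / θ_c = 7.924 / 8.06 = 0.9831 m³/d.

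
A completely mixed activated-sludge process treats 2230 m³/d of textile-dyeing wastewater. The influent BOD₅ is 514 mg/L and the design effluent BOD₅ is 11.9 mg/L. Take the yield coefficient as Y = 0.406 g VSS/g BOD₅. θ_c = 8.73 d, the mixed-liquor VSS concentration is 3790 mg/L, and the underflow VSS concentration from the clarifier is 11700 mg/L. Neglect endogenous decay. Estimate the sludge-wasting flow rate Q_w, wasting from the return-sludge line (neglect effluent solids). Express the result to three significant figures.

Biomass mass balance (decay neglected): V·X = Y·Q·(S₀ − S)·θ_c, so V = 0.406 × 2230 × (514 − 11.9) × 8.73 / 3790 = 1047 m³.
θ_c = V·X/(Q_w·X_r) when wasting from the recycle, so Q_w = V·X/(θ_c·X_r) = 1047 × 3790 / (8.73 × 11700) = 38.85 m³/d.

Q_w ≈ 38.9 m³/d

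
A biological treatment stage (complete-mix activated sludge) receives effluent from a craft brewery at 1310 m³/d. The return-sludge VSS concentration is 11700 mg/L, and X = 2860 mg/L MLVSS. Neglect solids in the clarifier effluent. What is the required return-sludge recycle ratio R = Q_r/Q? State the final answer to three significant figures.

Mass balance around the secondary clarifier (neglecting effluent solids): R = X / (X_r − X) = 2860 / (11700 − 2860) = 0.3235.

R ≈ 0.324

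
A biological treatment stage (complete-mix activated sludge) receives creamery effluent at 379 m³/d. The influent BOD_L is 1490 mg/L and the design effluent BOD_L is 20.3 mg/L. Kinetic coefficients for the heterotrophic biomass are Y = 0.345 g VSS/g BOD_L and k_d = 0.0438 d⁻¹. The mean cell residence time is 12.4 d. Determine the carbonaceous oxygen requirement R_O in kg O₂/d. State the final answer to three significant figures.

R_O ≈ 380 kg O₂/d

Observed yield with endogenous decay: Y_obs = Y / (1 + k_d·θ_c) = 0.345 / (1 + 0.0438 × 12.4) = 0.345 / 1.543 = 0.2236 g VSS/g BOD_L.
Substrate removed = Q·(S₀ − S) = 379 m³/d × (1490 − 20.3) g/m³ = 5.57×10^5 g/d = 557.0 kg/d.
P_X = Y_obs·Q·(S₀ − S) = 0.2236 × 557.0 = 124.5 kg VSS/d.
R_O = Q·(S₀ − S) − 1.42·P_X = 557.0 − 1.42 × 124.5 = 380.2 kg O₂/d.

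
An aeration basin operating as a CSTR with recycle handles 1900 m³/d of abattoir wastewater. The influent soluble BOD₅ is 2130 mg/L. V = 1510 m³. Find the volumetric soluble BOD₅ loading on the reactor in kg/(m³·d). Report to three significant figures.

L_v ≈ 2.68 kg soluble BOD₅/(m³·d)

Applied soluble BOD₅ load per unit volume = Q·S₀/V = (1900 × 2130/1000)/1510 = 2.680 kg soluble BOD₅·m⁻³·d⁻¹.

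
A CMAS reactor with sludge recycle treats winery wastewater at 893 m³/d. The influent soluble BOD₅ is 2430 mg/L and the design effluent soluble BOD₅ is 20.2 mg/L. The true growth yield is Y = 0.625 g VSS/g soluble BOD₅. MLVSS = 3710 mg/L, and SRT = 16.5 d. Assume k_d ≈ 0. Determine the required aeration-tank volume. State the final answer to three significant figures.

With k_d = 0 the design equation reduces to V = Y Q (S₀−S) θ_c / X = 0.625 × 893 × (2430 − 20.2) × 16.5 / 3710 = 5982 m³.

V ≈ 5980 m³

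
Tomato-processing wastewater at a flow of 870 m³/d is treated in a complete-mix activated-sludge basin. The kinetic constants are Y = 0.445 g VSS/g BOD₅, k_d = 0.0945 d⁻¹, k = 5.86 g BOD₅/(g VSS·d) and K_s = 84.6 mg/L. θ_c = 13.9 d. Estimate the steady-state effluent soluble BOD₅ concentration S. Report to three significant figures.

S ≈ 5.77 mg/L

For a completely mixed reactor with recycle the Lawrence–McCarty relation gives S = K_s·(1 + k_d·θ_c) / [θ_c·(Y·k − k_d) − 1] = 84.6 × (1 + 0.0945 × 13.9) / [13.9 × (0.445 × 5.86 − 0.0945) − 1] = 195.7 / 33.93 = 5.768 mg/L.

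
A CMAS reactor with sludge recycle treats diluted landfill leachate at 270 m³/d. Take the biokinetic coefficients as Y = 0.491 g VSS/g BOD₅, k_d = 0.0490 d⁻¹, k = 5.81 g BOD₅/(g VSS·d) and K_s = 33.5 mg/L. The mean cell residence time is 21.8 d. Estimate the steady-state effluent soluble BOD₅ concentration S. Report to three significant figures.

From the Monod/SRT balance for a CMAS, S = K_s·(1+k_d θ_c)/[θ_c·(Y k − k_d) − 1] = 33.5 × (1 + 0.0490 × 21.8) / [21.8 × (0.491 × 5.81 − 0.0490) − 1] = 69.28 / 60.12 = 1.152 mg/L.

S ≈ 1.15 mg/L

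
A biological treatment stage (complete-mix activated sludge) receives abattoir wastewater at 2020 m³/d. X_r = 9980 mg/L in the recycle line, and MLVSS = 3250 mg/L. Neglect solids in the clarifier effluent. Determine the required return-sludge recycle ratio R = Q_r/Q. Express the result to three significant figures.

R ≈ 0.483

Solids balance on the clarifier gives (1+R)X = R·X_r, so R = X/(X_r − X) = 3250 / (9980 − 3250) = 0.4829.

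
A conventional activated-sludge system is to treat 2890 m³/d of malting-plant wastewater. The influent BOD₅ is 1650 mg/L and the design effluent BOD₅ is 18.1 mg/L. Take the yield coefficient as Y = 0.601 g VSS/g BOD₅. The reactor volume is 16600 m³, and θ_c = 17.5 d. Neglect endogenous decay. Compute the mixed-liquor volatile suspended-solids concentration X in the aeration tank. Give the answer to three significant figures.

X ≈ 2990 mg/L

X = Y·Q·ΔS·θ_c / V = 0.601 × 2890 × (1650 − 18.1) × 17.5 / 16600 = 2988 mg/L.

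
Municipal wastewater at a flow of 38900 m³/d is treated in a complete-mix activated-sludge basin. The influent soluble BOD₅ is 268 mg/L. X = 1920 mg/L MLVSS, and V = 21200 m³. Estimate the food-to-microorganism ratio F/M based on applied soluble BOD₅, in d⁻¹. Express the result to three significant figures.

Food-to-microorganism ratio F/M = Q S₀ / (V X) = 38900 × 268 / (21200 × 1920) = 0.2561 d⁻¹.

F/M ≈ 0.256 d⁻¹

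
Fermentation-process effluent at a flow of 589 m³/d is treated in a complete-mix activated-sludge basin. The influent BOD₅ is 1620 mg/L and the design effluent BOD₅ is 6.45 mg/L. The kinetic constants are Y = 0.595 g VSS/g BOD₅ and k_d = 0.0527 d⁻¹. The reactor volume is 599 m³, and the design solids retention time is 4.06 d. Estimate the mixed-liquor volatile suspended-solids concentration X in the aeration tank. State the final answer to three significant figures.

X = Y·Q·ΔS·θ_c / [V·(1 + k_d θ_c)] = 0.595 × 589 × (1620 − 6.45) × 4.06 / [599 × (1 + 0.0527 × 4.06)] = 3157 mg/L.

X ≈ 3160 mg/L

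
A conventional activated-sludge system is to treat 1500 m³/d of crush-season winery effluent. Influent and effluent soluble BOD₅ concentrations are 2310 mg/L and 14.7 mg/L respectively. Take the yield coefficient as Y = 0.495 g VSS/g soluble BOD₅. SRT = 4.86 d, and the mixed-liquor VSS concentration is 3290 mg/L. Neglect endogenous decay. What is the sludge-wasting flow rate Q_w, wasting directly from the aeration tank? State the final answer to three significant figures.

With k_d = 0 the design equation reduces to V = Y Q (S₀−S) θ_c / X = 0.495 × 1500 × (2310 − 14.7) × 4.86 / 3290 = 2518 m³.
For wasting at MLVSS concentration, Q_w = V/θ_c = 2518/4.86 = 518.0 m³/d.

Q_w ≈ 518 m³/d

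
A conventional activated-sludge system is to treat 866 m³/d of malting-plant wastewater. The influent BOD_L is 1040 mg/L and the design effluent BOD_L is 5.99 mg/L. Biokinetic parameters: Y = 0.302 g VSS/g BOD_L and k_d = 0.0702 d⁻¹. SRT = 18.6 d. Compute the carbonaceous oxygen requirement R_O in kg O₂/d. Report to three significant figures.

R_O ≈ 729 kg O₂/d

Correct the yield for decay: Y_obs = Y/(1 + k_d θ_c) = 0.302 / (1 + 0.0702 × 18.6) = 0.302 / 2.306 = 0.1310.
Q·(S₀ − S) = 866 × (1040 − 5.99) × 10⁻³ = 895.5 kg/d removed.
P_X = Y_obs·Q·(S₀ − S) = 0.1310 × 895.5 = 117.3 kg VSS/d.
R_O = Q·(S₀ − S) − 1.42·P_X = 895.5 − 1.42 × 117.3 = 728.9 kg O₂/d.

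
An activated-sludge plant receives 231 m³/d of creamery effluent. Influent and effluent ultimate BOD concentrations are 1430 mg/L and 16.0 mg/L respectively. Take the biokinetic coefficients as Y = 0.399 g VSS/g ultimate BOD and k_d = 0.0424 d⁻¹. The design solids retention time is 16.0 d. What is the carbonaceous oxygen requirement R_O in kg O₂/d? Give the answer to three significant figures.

The observed yield is Y_obs = Y/(1 + k_d·θ_c) = 0.399 / (1 + 0.0424 × 16.0) = 0.399 / 1.678 = 0.2377 g VSS per g ultimate BOD removed.
Substrate removed = Q·(S₀ − S) = 231 m³/d × (1430 − 16.0) g/m³ = 3.27×10^5 g/d = 326.6 kg/d.
P_X = Y_obs·Q·(S₀ − S) = 0.2377 × 326.6 = 77.65 kg VSS/d.
R_O = Q·ΔS − 1.42 P_X = 326.6 − 110.3 = 216.4 kg O₂/d.

R_O ≈ 216 kg O₂/d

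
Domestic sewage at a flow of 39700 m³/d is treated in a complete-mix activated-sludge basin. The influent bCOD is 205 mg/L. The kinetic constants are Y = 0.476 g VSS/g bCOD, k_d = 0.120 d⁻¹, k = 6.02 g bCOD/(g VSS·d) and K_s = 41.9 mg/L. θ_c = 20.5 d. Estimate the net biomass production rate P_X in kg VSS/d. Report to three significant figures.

P_X ≈ 1110 kg VSS/d

For a completely mixed reactor with recycle the Lawrence–McCarty relation gives S = K_s·(1 + k_d·θ_c) / [θ_c·(Y·k − k_d) − 1] = 41.9 × (1 + 0.120 × 20.5) / [20.5 × (0.476 × 6.02 − 0.120) − 1] = 145.0 / 55.28 = 2.622 mg/L.
Y_obs = Y / (1 + k_d θ_c) = 0.476 / (1 + 0.120 × 20.5) = 0.476 / 3.460 = 0.1376.
Q·(S₀ − S) = 39700 × (205 − 2.62) × 10⁻³ = 8034 kg/d removed.
Net biomass production P_X = Y_obs × Q·(S₀ − S) = 0.1376 × 8034 = 1105 kg VSS/d.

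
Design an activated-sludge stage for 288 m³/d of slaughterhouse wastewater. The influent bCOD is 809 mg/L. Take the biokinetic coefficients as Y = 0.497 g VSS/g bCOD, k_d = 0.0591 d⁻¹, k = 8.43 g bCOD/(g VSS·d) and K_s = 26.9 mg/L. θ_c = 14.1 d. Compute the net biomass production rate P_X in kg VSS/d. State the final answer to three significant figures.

Effluent substrate depends only on kinetics and SRT: S = K_s(1 + k_d θ_c) / [θ_c(Yk − k_d) − 1] = 26.9 × (1 + 0.0591 × 14.1) / [14.1 × (0.497 × 8.43 − 0.0591) − 1] = 49.32 / 57.24 = 0.8615 mg/L.
The observed yield is Y_obs = Y/(1 + k_d·θ_c) = 0.497 / (1 + 0.0591 × 14.1) = 0.497 / 1.833 = 0.2711 g VSS per g bCOD removed.
Substrate removed = Q·(S₀ − S) = 288 m³/d × (809 − 0.862) g/m³ = 2.33×10^5 g/d = 232.7 kg/d.
Net biomass production P_X = Y_obs × Q·(S₀ − S) = 0.2711 × 232.7 = 63.10 kg VSS/d.

P_X ≈ 63.1 kg VSS/d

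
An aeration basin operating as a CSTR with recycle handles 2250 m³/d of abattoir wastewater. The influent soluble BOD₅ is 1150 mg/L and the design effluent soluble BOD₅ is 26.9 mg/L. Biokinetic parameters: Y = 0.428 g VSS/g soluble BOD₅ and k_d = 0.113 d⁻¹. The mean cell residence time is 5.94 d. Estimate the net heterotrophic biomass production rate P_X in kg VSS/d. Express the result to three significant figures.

P_X ≈ 647 kg VSS/d

Correct the yield for decay: Y_obs = Y/(1 + k_d θ_c) = 0.428 / (1 + 0.113 × 5.94) = 0.428 / 1.671 = 0.2561.
Mass of soluble BOD₅ removed per day: Q(S₀ − S) = 2250 × 1123 g/m³ = 2527 kg/d.
Biomass produced: P_X = Y_obs·Q·ΔS = 0.2561 × 2527 ≈ 647.2 kg VSS/d.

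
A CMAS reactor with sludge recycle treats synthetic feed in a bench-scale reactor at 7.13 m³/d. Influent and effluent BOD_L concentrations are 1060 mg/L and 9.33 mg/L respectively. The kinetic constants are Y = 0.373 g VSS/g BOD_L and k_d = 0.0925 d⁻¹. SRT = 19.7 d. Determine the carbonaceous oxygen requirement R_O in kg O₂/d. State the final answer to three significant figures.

Observed yield with endogenous decay: Y_obs = Y / (1 + k_d·θ_c) = 0.373 / (1 + 0.0925 × 19.7) = 0.373 / 2.822 = 0.1322 g VSS/g BOD_L.
Mass of BOD_L removed per day: Q(S₀ − S) = 7.13 × 1051 g/m³ = 7.491 kg/d.
P_X = Y_obs·Q·(S₀ − S) = 0.1322 × 7.491 = 0.9901 kg VSS/d.
R_O = Q·(S₀ − S) − 1.42·P_X = 7.491 − 1.42 × 0.9901 = 6.085 kg O₂/d.

R_O ≈ 6.09 kg O₂/d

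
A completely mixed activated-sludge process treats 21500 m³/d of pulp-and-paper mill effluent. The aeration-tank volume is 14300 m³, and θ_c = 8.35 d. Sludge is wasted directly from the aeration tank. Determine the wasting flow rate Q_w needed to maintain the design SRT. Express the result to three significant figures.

Q_w ≈ 1710 m³/d

For wasting at MLVSS concentration, Q_w = V/θ_c = 14300/8.35 = 1713 m³/d.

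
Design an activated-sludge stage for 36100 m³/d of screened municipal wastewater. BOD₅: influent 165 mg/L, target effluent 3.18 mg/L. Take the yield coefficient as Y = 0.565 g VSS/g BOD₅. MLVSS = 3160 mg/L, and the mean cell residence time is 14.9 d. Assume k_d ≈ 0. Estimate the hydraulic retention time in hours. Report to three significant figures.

τ ≈ 10.3 h

Biomass mass balance (decay neglected): V·X = Y·Q·(S₀ − S)·θ_c, so V = 0.565 × 36100 × (165 − 3.18) × 14.9 / 3160 = 15563 m³.
HRT = V/Q = 15563 m³ / 36100 m³·d⁻¹ = 0.4311 d × 24 = 10.35 h.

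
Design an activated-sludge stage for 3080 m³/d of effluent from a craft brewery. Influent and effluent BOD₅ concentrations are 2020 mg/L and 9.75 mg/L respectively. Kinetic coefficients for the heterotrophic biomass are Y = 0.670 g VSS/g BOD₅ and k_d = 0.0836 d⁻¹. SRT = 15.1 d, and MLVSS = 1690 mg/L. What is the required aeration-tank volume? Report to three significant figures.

V ≈ 16400 m³

From the SRT design equation V = Y Q (S₀−S) θ_c / [X (1 + k_d θ_c)] = 0.670 × 3080 × (2020 − 9.75) × 15.1 / [1690 × (1 + 0.0836 × 15.1)] = 6.26×10^7 / 3823 = 16383 m³.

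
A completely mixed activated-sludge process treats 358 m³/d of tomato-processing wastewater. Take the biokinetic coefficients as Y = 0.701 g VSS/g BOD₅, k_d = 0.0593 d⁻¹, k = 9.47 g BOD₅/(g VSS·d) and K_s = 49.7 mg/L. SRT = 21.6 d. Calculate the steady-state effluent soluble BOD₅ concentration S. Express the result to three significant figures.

For a completely mixed reactor with recycle the Lawrence–McCarty relation gives S = K_s·(1 + k_d·θ_c) / [θ_c·(Y·k − k_d) − 1] = 49.7 × (1 + 0.0593 × 21.6) / [21.6 × (0.701 × 9.47 − 0.0593) − 1] = 113.4 / 141.1 = 0.8033 mg/L.

S ≈ 0.803 mg/L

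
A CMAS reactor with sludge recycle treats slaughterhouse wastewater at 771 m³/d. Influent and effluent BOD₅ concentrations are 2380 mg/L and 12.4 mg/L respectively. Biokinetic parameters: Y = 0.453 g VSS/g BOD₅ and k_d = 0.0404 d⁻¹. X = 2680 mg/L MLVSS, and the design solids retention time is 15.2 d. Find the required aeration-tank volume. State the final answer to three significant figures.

V ≈ 2910 m³

Steady-state biomass mass balance: V·X·(1 + k_d·θ_c) = Y·Q·(S₀ − S)·θ_c, so V = 0.453 × 771 × (2380 − 12.4) × 15.2 / [2680 × (1 + 0.0404 × 15.2)] = 1.26×10^7 / 4326 = 2906 m³.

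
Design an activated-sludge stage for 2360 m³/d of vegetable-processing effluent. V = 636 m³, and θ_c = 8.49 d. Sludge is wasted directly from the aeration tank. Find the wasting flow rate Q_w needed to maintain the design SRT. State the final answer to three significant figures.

Q_w ≈ 74.9 m³/d

For wasting at MLVSS concentration, Q_w = V/θ_c = 636.0/8.49 = 74.91 m³/d.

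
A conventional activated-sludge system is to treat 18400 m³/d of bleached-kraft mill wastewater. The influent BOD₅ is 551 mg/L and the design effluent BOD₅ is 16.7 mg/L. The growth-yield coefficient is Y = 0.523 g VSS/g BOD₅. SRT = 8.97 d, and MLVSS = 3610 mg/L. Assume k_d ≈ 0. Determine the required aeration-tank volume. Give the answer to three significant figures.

With k_d = 0 the design equation reduces to V = Y Q (S₀−S) θ_c / X = 0.523 × 18400 × (551 − 16.7) × 8.97 / 3610 = 12776 m³.

V ≈ 12800 m³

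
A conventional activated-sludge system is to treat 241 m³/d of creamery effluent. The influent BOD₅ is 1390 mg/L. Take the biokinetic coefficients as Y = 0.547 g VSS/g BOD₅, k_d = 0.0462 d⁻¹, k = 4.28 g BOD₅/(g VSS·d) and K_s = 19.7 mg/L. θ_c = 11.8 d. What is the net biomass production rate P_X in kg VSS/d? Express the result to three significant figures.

Effluent substrate depends only on kinetics and SRT: S = K_s(1 + k_d θ_c) / [θ_c(Yk − k_d) − 1] = 19.7 × (1 + 0.0462 × 11.8) / [11.8 × (0.547 × 4.28 − 0.0462) − 1] = 30.44 / 26.08 = 1.167 mg/L.
The observed yield is Y_obs = Y/(1 + k_d·θ_c) = 0.547 / (1 + 0.0462 × 11.8) = 0.547 / 1.545 = 0.3540 g VSS per g BOD₅ removed.
ΔS = 1390 − 1.17 = 1389 mg/L, so the substrate removal rate is 241 × 1389/1000 = 334.7 kg BOD₅/d.
P_X = Y_obs · Q(S₀ − S) = 0.3540 × 334.7 = 118.5 kg VSS/d.

P_X ≈ 118 kg VSS/d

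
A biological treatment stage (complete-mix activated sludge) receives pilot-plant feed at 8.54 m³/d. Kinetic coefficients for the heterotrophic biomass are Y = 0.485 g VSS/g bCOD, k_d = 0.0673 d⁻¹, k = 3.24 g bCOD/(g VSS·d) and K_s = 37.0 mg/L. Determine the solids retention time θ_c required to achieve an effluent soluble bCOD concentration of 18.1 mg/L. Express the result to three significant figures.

θ_c ≈ 2.23 d

Specific growth rate at S = 18.1 mg/L: μ = YkS/(K_s+S) = 0.485·3.24·18.1/(37.0+18.1) = 0.5162 d⁻¹.
Then 1/θ_c = μ − k_d = 0.5162 − 0.0673 = 0.4489 d⁻¹, giving θ_c = 2.228 d.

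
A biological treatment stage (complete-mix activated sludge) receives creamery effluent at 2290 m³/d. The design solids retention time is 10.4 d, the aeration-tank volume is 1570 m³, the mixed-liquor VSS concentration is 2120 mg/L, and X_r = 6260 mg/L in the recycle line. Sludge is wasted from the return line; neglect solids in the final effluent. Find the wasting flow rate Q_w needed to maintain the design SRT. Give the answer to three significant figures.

Q_w ≈ 51.1 m³/d

Q_w = (V·X)/(θ_c X_r) = 1570 × 2120 / (10.4 × 6260) = 51.12 m³/d.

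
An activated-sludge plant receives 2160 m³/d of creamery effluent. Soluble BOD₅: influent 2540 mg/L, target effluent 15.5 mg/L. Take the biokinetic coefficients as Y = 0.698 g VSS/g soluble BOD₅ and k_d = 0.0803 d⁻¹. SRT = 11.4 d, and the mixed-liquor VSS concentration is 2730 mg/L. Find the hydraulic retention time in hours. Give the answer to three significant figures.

τ ≈ 92.2 h

Rearranging the biomass balance for a CMAS with decay, V = Y·Q·ΔS·θ_c / [X·(1+k_d θ_c)] = 0.698 × 2160 × (2540 − 15.5) × 11.4 / [2730 × (1 + 0.0803 × 11.4)] = 4.34×10^7 / 5229 = 8298 m³.
Hydraulic retention time τ = V/Q = 8298 / 2160 = 3.842 d = 92.20 h.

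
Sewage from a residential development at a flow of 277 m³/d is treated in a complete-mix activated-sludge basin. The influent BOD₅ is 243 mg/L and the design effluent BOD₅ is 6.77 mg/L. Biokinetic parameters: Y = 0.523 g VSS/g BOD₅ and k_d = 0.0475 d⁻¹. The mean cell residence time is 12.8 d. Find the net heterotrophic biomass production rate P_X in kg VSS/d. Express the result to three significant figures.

Correct the yield for decay: Y_obs = Y/(1 + k_d θ_c) = 0.523 / (1 + 0.0475 × 12.8) = 0.523 / 1.608 = 0.3252.
Substrate removed = Q·(S₀ − S) = 277 m³/d × (243 − 6.77) g/m³ = 6.54×10^4 g/d = 65.44 kg/d.
Net biomass production P_X = Y_obs × Q·(S₀ − S) = 0.3252 × 65.44 = 21.28 kg VSS/d.

P_X ≈ 21.3 kg VSS/d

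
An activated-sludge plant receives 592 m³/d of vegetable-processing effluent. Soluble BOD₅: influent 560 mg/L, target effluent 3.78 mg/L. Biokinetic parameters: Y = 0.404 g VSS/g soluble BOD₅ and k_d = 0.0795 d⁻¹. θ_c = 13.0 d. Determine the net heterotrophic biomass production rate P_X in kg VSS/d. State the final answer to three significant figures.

Correct the yield for decay: Y_obs = Y/(1 + k_d θ_c) = 0.404 / (1 + 0.0795 × 13.0) = 0.404 / 2.034 = 0.1987.
ΔS = 560 − 3.78 = 556.2 mg/L, so the substrate removal rate is 592 × 556.2/1000 = 329.3 kg soluble BOD₅/d.
Biomass produced: P_X = Y_obs·Q·ΔS = 0.1987 × 329.3 ≈ 65.42 kg VSS/d.

P_X ≈ 65.4 kg VSS/d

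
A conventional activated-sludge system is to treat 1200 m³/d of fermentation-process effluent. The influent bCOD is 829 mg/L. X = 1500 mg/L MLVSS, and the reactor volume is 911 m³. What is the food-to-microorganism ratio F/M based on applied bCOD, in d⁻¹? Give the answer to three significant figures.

F/M ≈ 0.728 d⁻¹

F/M = Q·S₀ / (V·X) = 1200 × 829 / (911.0 × 1500) = 0.7280 g bCOD·(g VSS·d)⁻¹.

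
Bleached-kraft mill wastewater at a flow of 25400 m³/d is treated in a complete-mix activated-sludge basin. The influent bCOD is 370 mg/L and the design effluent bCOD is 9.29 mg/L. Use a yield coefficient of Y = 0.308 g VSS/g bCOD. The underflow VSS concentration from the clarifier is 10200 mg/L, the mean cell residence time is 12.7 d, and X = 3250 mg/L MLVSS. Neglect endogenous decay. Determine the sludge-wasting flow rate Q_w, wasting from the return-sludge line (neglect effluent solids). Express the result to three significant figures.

V·X = Y·Q·ΔS·θ_c gives V = 0.308 × 25400 × (370 − 9.29) × 12.7 / 3250 = 11027 m³.
Q_w = (V·X)/(θ_c X_r) = 11027 × 3250 / (12.7 × 10200) = 276.7 m³/d.

Q_w ≈ 277 m³/d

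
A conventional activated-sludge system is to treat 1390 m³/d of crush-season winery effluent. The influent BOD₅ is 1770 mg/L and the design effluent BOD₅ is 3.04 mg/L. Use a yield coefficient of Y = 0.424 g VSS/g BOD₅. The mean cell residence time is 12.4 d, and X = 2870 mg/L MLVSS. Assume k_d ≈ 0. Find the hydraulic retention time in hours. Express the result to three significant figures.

With k_d = 0 the design equation reduces to V = Y Q (S₀−S) θ_c / X = 0.424 × 1390 × (1770 − 3.04) × 12.4 / 2870 = 4499 m³.
τ = V/Q = 4499/1390 = 3.237 d, or 77.69 h.

τ ≈ 77.7 h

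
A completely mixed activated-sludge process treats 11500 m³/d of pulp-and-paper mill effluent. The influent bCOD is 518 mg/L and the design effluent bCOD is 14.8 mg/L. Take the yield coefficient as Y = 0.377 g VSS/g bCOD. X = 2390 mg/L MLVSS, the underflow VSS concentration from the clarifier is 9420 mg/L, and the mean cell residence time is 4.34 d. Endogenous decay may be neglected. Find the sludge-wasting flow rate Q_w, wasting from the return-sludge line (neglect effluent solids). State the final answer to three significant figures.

Q_w ≈ 232 m³/d

V·X = Y·Q·ΔS·θ_c gives V = 0.377 × 11500 × (518 − 14.8) × 4.34 / 2390 = 3962 m³.
θ_c = V·X/(Q_w·X_r) when wasting from the recycle, so Q_w = V·X/(θ_c·X_r) = 3962 × 2390 / (4.34 × 9420) = 231.6 m³/d.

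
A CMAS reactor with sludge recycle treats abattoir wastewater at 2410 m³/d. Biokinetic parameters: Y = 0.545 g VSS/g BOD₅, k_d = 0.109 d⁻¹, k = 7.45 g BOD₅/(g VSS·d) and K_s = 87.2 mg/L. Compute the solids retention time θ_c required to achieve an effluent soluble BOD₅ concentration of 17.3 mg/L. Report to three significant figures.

Specific growth rate at S = 17.3 mg/L: μ = YkS/(K_s+S) = 0.545·7.45·17.3/(87.2+17.3) = 0.6722 d⁻¹.
Then 1/θ_c = μ − k_d = 0.6722 − 0.109 = 0.5632 d⁻¹, giving θ_c = 1.776 d.

θ_c ≈ 1.78 d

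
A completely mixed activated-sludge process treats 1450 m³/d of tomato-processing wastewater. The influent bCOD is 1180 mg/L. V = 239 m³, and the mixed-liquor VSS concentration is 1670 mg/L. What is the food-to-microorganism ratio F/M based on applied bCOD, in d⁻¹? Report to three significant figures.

F/M = Q·S₀ / (V·X) = 1450 × 1180 / (239.0 × 1670) = 4.287 g bCOD·(g VSS·d)⁻¹.

F/M ≈ 4.29 d⁻¹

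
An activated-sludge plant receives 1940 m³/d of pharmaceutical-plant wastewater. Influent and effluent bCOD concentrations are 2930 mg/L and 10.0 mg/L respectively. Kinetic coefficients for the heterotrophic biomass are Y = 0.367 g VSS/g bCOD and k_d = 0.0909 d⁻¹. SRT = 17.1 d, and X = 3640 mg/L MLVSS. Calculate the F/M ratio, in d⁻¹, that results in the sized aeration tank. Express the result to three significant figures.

F/M ≈ 0.408 d⁻¹

Steady-state biomass mass balance: V·X·(1 + k_d·θ_c) = Y·Q·(S₀ − S)·θ_c, so V = 0.367 × 1940 × (2930 − 10.0) × 17.1 / [3640 × (1 + 0.0909 × 17.1)] = 3.56×10^7 / 9298 = 3823 m³.
Food-to-microorganism ratio F/M = Q S₀ / (V X) = 1940 × 2930 / (3823 × 3640) = 0.4084 d⁻¹.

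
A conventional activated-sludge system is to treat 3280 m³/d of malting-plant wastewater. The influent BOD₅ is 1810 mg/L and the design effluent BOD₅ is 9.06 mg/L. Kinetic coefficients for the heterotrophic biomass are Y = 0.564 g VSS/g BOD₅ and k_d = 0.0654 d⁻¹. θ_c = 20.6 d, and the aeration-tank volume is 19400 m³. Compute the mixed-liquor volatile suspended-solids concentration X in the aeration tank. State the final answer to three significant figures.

X ≈ 1510 mg/L

X = Y·Q·ΔS·θ_c / [V·(1 + k_d θ_c)] = 0.564 × 3280 × (1810 − 9.06) × 20.6 / [19400 × (1 + 0.0654 × 20.6)] = 1507 mg/L.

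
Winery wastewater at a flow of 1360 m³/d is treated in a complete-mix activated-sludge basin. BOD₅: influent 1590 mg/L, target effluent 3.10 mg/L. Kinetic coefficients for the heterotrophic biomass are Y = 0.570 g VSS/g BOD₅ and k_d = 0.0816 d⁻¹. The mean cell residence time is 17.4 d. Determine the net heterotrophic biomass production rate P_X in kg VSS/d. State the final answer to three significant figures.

P_X ≈ 508 kg VSS/d

The observed yield is Y_obs = Y/(1 + k_d·θ_c) = 0.570 / (1 + 0.0816 × 17.4) = 0.570 / 2.420 = 0.2356 g VSS per g BOD₅ removed.
Q·(S₀ − S) = 1360 × (1590 − 3.10) × 10⁻³ = 2158 kg/d removed.
P_X = Y_obs · Q(S₀ − S) = 0.2356 × 2158 = 508.4 kg VSS/d.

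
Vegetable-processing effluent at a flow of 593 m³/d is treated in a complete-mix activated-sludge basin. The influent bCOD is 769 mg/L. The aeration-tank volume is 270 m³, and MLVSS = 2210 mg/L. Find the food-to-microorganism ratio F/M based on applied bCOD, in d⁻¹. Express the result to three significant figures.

F/M = Q·S₀ / (V·X) = 593 × 769 / (270.0 × 2210) = 0.7642 g bCOD·(g VSS·d)⁻¹.

F/M ≈ 0.764 d⁻¹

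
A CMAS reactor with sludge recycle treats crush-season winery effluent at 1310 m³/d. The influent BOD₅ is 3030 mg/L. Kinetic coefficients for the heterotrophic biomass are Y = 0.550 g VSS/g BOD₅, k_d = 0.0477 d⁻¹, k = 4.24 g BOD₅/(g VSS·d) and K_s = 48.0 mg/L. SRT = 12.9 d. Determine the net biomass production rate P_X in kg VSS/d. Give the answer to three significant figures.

P_X ≈ 1350 kg VSS/d

Effluent substrate depends only on kinetics and SRT: S = K_s(1 + k_d θ_c) / [θ_c(Yk − k_d) − 1] = 48.0 × (1 + 0.0477 × 12.9) / [12.9 × (0.550 × 4.24 − 0.0477) − 1] = 77.54 / 28.47 = 2.724 mg/L.
Observed yield with endogenous decay: Y_obs = Y / (1 + k_d·θ_c) = 0.550 / (1 + 0.0477 × 12.9) = 0.550 / 1.615 = 0.3405 g VSS/g BOD₅.
ΔS = 3030 − 2.72 = 3027 mg/L, so the substrate removal rate is 1310 × 3027/1000 = 3966 kg BOD₅/d.
So the net sludge growth is P_X = 0.3405 × 3966 = 1350 kg VSS/d.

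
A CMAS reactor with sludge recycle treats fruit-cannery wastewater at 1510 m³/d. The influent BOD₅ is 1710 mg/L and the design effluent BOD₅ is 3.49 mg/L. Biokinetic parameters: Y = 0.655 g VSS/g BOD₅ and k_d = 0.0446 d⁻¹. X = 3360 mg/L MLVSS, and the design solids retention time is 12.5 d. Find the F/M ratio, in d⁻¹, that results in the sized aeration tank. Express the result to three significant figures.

F/M ≈ 0.191 d⁻¹

Steady-state biomass mass balance: V·X·(1 + k_d·θ_c) = Y·Q·(S₀ − S)·θ_c, so V = 0.655 × 1510 × (1710 − 3.49) × 12.5 / [3360 × (1 + 0.0446 × 12.5)] = 2.11×10^7 / 5233 = 4032 m³.
Food-to-microorganism ratio F/M = Q S₀ / (V X) = 1510 × 1710 / (4032 × 3360) = 0.1906 d⁻¹.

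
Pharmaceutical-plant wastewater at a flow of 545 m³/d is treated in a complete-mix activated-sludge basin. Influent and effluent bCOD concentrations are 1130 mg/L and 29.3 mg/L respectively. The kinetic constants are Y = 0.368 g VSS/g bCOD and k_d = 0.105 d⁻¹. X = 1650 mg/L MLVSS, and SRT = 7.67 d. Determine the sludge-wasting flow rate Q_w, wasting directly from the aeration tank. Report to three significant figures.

Q_w ≈ 74.1 m³/d

From the SRT design equation V = Y Q (S₀−S) θ_c / [X (1 + k_d θ_c)] = 0.368 × 545 × (1130 − 29.3) × 7.67 / [1650 × (1 + 0.105 × 7.67)] = 1.69×10^6 / 2979 = 568.4 m³.
Wasting from the aeration tank: Q_w = V / θ_c = 568.4 / 7.67 = 74.11 m³/d.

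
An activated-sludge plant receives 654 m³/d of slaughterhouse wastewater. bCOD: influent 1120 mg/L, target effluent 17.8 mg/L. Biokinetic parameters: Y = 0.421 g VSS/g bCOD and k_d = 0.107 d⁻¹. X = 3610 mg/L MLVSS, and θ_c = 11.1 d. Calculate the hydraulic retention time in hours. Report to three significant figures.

τ ≈ 15.7 h

Rearranging the biomass balance for a CMAS with decay, V = Y·Q·ΔS·θ_c / [X·(1+k_d θ_c)] = 0.421 × 654 × (1120 − 17.8) × 11.1 / [3610 × (1 + 0.107 × 11.1)] = 3.37×10^6 / 7898 = 426.5 m³.
HRT = V/Q = 426.5 m³ / 654 m³·d⁻¹ = 0.6522 d × 24 = 15.65 h.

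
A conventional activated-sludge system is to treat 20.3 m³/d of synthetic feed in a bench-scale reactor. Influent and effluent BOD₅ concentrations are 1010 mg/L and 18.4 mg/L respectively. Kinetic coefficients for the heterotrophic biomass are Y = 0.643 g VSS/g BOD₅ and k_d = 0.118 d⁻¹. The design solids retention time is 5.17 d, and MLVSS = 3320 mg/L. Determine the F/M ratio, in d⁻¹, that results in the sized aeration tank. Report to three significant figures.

From the SRT design equation V = Y Q (S₀−S) θ_c / [X (1 + k_d θ_c)] = 0.643 × 20.3 × (1010 − 18.4) × 5.17 / [3320 × (1 + 0.118 × 5.17)] = 6.69×10^4 / 5345 = 12.52 m³.
Food-to-microorganism ratio F/M = Q S₀ / (V X) = 20.3 × 1010 / (12.52 × 3320) = 0.4933 d⁻¹.

F/M ≈ 0.493 d⁻¹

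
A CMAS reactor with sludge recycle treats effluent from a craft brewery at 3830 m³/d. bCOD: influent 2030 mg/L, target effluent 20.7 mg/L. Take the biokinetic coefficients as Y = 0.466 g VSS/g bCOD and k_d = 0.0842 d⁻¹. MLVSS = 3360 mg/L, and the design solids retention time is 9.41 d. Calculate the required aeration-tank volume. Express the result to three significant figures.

V ≈ 5600 m³

From the SRT design equation V = Y Q (S₀−S) θ_c / [X (1 + k_d θ_c)] = 0.466 × 3830 × (2030 − 20.7) × 9.41 / [3360 × (1 + 0.0842 × 9.41)] = 3.37×10^7 / 6022 = 5604 m³.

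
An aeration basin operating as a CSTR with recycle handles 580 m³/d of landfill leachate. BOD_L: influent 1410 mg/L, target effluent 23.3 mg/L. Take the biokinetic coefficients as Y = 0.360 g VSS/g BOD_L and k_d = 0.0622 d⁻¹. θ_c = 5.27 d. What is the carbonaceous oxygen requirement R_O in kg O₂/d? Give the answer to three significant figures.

Correct the yield for decay: Y_obs = Y/(1 + k_d θ_c) = 0.360 / (1 + 0.0622 × 5.27) = 0.360 / 1.328 = 0.2711.
ΔS = 1410 − 23.3 = 1387 mg/L, so the substrate removal rate is 580 × 1387/1000 = 804.3 kg BOD_L/d.
Net sludge production P_X = 0.2711 × 804.3 = 218.1 kg VSS/d.
Carbonaceous O₂ demand = substrate oxidised − cell-mass equivalent = 804.3 − 1.42 × 218.1 = 494.6 kg O₂/d.

R_O ≈ 495 kg O₂/d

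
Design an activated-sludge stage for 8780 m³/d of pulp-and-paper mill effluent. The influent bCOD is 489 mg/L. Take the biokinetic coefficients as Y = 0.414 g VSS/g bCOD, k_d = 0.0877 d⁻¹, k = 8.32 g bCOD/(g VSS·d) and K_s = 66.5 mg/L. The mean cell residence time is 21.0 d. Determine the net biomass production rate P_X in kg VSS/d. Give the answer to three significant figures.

From the Monod/SRT balance for a CMAS, S = K_s·(1+k_d θ_c)/[θ_c·(Y k − k_d) − 1] = 66.5 × (1 + 0.0877 × 21.0) / [21.0 × (0.414 × 8.32 − 0.0877) − 1] = 189.0 / 69.49 = 2.719 mg/L.
The observed yield is Y_obs = Y/(1 + k_d·θ_c) = 0.414 / (1 + 0.0877 × 21.0) = 0.414 / 2.842 = 0.1457 g VSS per g bCOD removed.
Mass of bCOD removed per day: Q(S₀ − S) = 8780 × 486.3 g/m³ = 4270 kg/d.
Net biomass production P_X = Y_obs × Q·(S₀ − S) = 0.1457 × 4270 = 622.0 kg VSS/d.

P_X ≈ 622 kg VSS/d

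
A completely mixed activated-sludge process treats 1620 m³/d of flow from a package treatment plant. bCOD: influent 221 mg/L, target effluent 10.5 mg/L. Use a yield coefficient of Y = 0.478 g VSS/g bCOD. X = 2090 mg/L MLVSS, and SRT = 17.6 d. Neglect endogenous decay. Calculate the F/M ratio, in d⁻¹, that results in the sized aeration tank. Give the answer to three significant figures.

F/M ≈ 0.125 d⁻¹

With k_d = 0 the design equation reduces to V = Y Q (S₀−S) θ_c / X = 0.478 × 1620 × (221 − 10.5) × 17.6 / 2090 = 1373 m³.
Food-to-microorganism ratio F/M = Q S₀ / (V X) = 1620 × 221 / (1373 × 2090) = 0.1248 d⁻¹.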